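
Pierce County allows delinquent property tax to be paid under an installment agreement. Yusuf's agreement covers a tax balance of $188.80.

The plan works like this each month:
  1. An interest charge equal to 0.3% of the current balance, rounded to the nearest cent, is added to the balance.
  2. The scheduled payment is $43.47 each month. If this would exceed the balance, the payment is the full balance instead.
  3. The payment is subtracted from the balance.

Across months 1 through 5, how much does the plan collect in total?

$190.35

Month 1: opening $188.80; interest $0.57 → $189.37; payment $43.47; balance $145.90
Month 2: opening $145.90; interest $0.44 → $146.34; payment $43.47; balance $102.87
Month 3: opening $102.87; interest $0.31 → $103.18; payment $43.47; balance $59.71
Month 4: opening $59.71; interest $0.18 → $59.89; payment $43.47; balance $16.42
Month 5: opening $16.42; interest $0.05 → $16.47; payment $16.47; balance $0.00
Total paid: $190.35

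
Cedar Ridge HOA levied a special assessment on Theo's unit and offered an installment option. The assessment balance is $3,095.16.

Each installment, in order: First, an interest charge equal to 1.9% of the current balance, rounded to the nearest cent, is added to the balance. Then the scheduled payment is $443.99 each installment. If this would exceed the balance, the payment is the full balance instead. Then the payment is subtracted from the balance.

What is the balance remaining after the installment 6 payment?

Installment 1: opening $3,095.16; interest $58.81 → $3,153.97; payment $443.99; balance $2,709.98
Installment 2: opening $2,709.98; interest $51.49 → $2,761.47; payment $443.99; balance $2,317.48
Installment 3: opening $2,317.48; interest $44.03 → $2,361.51; payment $443.99; balance $1,917.52
Installment 4: opening $1,917.52; interest $36.43 → $1,953.95; payment $443.99; balance $1,509.96
Installment 5: opening $1,509.96; interest $28.69 → $1,538.65; payment $443.99; balance $1,094.66
Installment 6: opening $1,094.66; interest $20.80 → $1,115.46; payment $443.99; balance $671.47

$671.47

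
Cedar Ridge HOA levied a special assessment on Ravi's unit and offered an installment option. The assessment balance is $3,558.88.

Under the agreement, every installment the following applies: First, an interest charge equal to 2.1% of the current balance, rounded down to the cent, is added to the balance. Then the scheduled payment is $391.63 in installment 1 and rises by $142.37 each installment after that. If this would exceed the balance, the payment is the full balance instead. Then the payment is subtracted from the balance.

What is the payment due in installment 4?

Installment 1: $3,558.88 +$74.73 interest = $3,633.61; pay $391.63 → $3,241.98
Installment 2: $3,241.98 +$68.08 interest = $3,310.06; pay $534.00 → $2,776.06
Installment 3: $2,776.06 +$58.29 interest = $2,834.35; pay $676.37 → $2,157.98
Installment 4: $2,157.98 +$45.31 interest = $2,203.29; pay $818.74 → $1,384.55

$818.74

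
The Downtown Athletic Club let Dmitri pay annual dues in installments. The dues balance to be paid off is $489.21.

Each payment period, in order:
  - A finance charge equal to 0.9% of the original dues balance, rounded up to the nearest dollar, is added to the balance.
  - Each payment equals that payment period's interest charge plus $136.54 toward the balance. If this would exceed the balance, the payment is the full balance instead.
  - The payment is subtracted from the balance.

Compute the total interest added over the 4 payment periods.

$20.00

Payment period 1: $489.21 +$5.00 interest = $494.21; pay $141.54 → $352.67
Payment period 2: $352.67 +$5.00 interest = $357.67; pay $141.54 → $216.13
Payment period 3: $216.13 +$5.00 interest = $221.13; pay $141.54 → $79.59
Payment period 4: $79.59 +$5.00 interest = $84.59; pay $84.59 → $0.00
Total interest: $5.00 + $5.00 + $5.00 + $5.00 = $20.00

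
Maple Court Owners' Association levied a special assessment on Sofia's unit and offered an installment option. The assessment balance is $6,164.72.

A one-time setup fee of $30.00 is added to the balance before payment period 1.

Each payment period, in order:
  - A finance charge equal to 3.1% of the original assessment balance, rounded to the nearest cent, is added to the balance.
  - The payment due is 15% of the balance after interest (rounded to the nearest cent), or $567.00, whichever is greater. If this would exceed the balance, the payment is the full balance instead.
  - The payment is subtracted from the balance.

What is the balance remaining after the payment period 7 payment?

$2,599.29

# | Opening | Interest | Payment | End bal
1 | $6,194.72 | $191.11 | $957.87 | $5,427.96
2 | $5,427.96 | $191.11 | $842.86 | $4,776.21
3 | $4,776.21 | $191.11 | $745.10 | $4,222.22
4 | $4,222.22 | $191.11 | $662.00 | $3,751.33
5 | $3,751.33 | $191.11 | $591.37 | $3,351.07
6 | $3,351.07 | $191.11 | $567.00 | $2,975.18
7 | $2,975.18 | $191.11 | $567.00 | $2,599.29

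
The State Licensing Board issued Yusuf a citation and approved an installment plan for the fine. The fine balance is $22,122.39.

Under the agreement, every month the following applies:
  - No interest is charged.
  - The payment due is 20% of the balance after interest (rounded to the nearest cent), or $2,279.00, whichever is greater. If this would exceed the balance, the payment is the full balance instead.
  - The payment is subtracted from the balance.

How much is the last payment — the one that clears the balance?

Month 1: $22,122.39 − $4,424.48 → $17,697.91
Month 2: $17,697.91 − $3,539.58 → $14,158.33
Month 3: $14,158.33 − $2,831.67 → $11,326.66
Month 4: $11,326.66 − $2,279.00 → $9,047.66
Month 5: $9,047.66 − $2,279.00 → $6,768.66
Month 6: $6,768.66 − $2,279.00 → $4,489.66
Month 7: $4,489.66 − $2,279.00 → $2,210.66
Month 8: $2,210.66 − $2,210.66 → $0.00

$2,210.66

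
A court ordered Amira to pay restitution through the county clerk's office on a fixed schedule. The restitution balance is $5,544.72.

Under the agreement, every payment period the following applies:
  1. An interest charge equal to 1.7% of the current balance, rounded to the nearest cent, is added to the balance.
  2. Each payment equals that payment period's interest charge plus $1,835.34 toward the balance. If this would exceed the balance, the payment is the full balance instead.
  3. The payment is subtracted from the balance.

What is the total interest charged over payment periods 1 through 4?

$189.84

Payment period 1: $5,544.72 +$94.26 interest = $5,638.98; pay $1,929.60 → $3,709.38
Payment period 2: $3,709.38 +$63.06 interest = $3,772.44; pay $1,898.40 → $1,874.04
Payment period 3: $1,874.04 +$31.86 interest = $1,905.90; pay $1,867.20 → $38.70
Payment period 4: $38.70 +$0.66 interest = $39.36; pay $39.36 → $0.00
Total interest: $94.26 + $63.06 + $31.86 + $0.66 = $189.84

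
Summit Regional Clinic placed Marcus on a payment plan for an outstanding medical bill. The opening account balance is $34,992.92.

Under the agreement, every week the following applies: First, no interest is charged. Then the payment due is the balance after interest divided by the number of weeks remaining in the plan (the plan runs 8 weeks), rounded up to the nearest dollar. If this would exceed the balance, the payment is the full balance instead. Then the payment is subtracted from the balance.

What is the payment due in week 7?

$4,374.00

Week 1: $34,992.92 − $4,375.00 → $30,617.92
Week 2: $30,617.92 − $4,374.00 → $26,243.92
Week 3: $26,243.92 − $4,374.00 → $21,869.92
Week 4: $21,869.92 − $4,374.00 → $17,495.92
Week 5: $17,495.92 − $4,374.00 → $13,121.92
Week 6: $13,121.92 − $4,374.00 → $8,747.92
Week 7: $8,747.92 − $4,374.00 → $4,373.92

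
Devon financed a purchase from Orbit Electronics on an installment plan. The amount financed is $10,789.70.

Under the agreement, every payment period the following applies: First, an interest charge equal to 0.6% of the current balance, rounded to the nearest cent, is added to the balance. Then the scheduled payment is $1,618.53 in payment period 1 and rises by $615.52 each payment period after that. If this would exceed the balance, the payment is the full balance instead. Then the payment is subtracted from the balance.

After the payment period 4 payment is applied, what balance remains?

$810.46

Payment period 1: $10,789.70 +$64.74 interest = $10,854.44; pay $1,618.53 → $9,235.91
Payment period 2: $9,235.91 +$55.42 interest = $9,291.33; pay $2,234.05 → $7,057.28
Payment period 3: $7,057.28 +$42.34 interest = $7,099.62; pay $2,849.57 → $4,250.05
Payment period 4: $4,250.05 +$25.50 interest = $4,275.55; pay $3,465.09 → $810.46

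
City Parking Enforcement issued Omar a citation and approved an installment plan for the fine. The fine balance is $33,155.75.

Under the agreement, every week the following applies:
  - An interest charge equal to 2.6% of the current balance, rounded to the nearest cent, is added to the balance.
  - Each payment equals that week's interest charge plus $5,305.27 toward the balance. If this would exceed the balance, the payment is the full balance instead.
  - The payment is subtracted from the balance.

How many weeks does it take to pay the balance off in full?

Week 1: $33,155.75 +$862.05 interest = $34,017.80; pay $6,167.32 → $27,850.48
Week 2: $27,850.48 +$724.11 interest = $28,574.59; pay $6,029.38 → $22,545.21
Week 3: $22,545.21 +$586.18 interest = $23,131.39; pay $5,891.45 → $17,239.94
Week 4: $17,239.94 +$448.24 interest = $17,688.18; pay $5,753.51 → $11,934.67
Week 5: $11,934.67 +$310.30 interest = $12,244.97; pay $5,615.57 → $6,629.40
Week 6: $6,629.40 +$172.36 interest = $6,801.76; pay $5,477.63 → $1,324.13
Week 7: $1,324.13 +$34.43 interest = $1,358.56; pay $1,358.56 → $0.00
Balance reaches $0.00 in week 7.

7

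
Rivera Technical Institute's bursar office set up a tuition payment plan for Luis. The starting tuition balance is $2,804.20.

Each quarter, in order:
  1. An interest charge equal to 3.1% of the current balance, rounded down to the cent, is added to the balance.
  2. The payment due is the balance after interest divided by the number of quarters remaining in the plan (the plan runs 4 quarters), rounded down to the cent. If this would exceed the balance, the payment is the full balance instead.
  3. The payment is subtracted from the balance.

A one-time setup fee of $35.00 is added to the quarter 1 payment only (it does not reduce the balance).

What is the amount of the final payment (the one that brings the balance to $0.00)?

Quarter 1: $2,804.20 +$86.93 interest = $2,891.13; pay $722.78 (+ $35.00 fee) → $2,168.35
Quarter 2: $2,168.35 +$67.21 interest = $2,235.56; pay $745.18 → $1,490.38
Quarter 3: $1,490.38 +$46.20 interest = $1,536.58; pay $768.29 → $768.29
Quarter 4: $768.29 +$23.81 interest = $792.10; pay $792.10 → $0.00

$792.10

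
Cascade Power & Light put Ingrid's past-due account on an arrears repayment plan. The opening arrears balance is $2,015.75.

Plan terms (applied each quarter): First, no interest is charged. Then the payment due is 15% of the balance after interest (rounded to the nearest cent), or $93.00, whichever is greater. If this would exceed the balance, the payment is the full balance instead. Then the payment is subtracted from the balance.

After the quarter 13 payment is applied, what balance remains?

$84.27

# | Opening | Payment | End bal
1 | $2,015.75 | $302.36 | $1,713.39
2 | $1,713.39 | $257.01 | $1,456.38
3 | $1,456.38 | $218.46 | $1,237.92
4 | $1,237.92 | $185.69 | $1,052.23
5 | $1,052.23 | $157.83 | $894.40
6 | $894.40 | $134.16 | $760.24
7 | $760.24 | $114.04 | $646.20
8 | $646.20 | $96.93 | $549.27
9 | $549.27 | $93.00 | $456.27
10 | $456.27 | $93.00 | $363.27
11 | $363.27 | $93.00 | $270.27
12 | $270.27 | $93.00 | $177.27
13 | $177.27 | $93.00 | $84.27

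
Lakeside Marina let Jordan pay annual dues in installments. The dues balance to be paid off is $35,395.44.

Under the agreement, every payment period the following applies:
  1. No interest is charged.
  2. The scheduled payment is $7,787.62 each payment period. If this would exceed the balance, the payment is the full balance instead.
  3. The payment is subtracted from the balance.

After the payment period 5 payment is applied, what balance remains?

Payment period 1: opening $35,395.44; payment $7,787.62; balance $27,607.82
Payment period 2: opening $27,607.82; payment $7,787.62; balance $19,820.20
Payment period 3: opening $19,820.20; payment $7,787.62; balance $12,032.58
Payment period 4: opening $12,032.58; payment $7,787.62; balance $4,244.96
Payment period 5: opening $4,244.96; payment $4,244.96; balance $0.00

$0.00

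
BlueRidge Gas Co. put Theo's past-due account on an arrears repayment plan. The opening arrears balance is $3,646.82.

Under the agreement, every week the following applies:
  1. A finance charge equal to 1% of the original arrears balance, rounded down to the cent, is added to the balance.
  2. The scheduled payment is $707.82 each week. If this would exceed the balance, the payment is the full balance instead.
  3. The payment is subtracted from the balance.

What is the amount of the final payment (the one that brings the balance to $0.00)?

# | Opening | Interest | Payment | End bal
1 | $3,646.82 | $36.46 | $707.82 | $2,975.46
2 | $2,975.46 | $36.46 | $707.82 | $2,304.10
3 | $2,304.10 | $36.46 | $707.82 | $1,632.74
4 | $1,632.74 | $36.46 | $707.82 | $961.38
5 | $961.38 | $36.46 | $707.82 | $290.02
6 | $290.02 | $36.46 | $326.48 | $0.00

$326.48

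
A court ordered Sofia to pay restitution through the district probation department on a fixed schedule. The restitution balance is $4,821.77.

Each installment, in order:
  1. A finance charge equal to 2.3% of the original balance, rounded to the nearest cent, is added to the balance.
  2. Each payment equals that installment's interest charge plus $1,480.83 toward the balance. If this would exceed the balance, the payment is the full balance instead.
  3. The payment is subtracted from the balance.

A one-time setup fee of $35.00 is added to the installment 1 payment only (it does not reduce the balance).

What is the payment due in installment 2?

$1,591.73

Installment 1: $4,821.77 +$110.90 interest = $4,932.67; pay $1,591.73 (+ $35.00 fee) → $3,340.94
Installment 2: $3,340.94 +$110.90 interest = $3,451.84; pay $1,591.73 → $1,860.11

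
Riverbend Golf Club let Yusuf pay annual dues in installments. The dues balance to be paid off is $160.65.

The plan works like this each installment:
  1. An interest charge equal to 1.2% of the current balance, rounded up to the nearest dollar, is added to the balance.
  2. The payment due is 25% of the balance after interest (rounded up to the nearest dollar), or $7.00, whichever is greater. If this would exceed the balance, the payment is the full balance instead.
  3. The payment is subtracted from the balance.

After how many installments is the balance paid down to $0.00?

11

Installment 1: opening $160.65; interest $2.00 → $162.65; payment $41.00; balance $121.65
Installment 2: opening $121.65; interest $2.00 → $123.65; payment $31.00; balance $92.65
Installment 3: opening $92.65; interest $2.00 → $94.65; payment $24.00; balance $70.65
Installment 4: opening $70.65; interest $1.00 → $71.65; payment $18.00; balance $53.65
Installment 5: opening $53.65; interest $1.00 → $54.65; payment $14.00; balance $40.65
Installment 6: opening $40.65; interest $1.00 → $41.65; payment $11.00; balance $30.65
Installment 7: opening $30.65; interest $1.00 → $31.65; payment $8.00; balance $23.65
Installment 8: opening $23.65; interest $1.00 → $24.65; payment $7.00; balance $17.65
Installment 9: opening $17.65; interest $1.00 → $18.65; payment $7.00; balance $11.65
Installment 10: opening $11.65; interest $1.00 → $12.65; payment $7.00; balance $5.65
Installment 11: opening $5.65; interest $1.00 → $6.65; payment $6.65; balance $0.00
Balance reaches $0.00 in installment 11.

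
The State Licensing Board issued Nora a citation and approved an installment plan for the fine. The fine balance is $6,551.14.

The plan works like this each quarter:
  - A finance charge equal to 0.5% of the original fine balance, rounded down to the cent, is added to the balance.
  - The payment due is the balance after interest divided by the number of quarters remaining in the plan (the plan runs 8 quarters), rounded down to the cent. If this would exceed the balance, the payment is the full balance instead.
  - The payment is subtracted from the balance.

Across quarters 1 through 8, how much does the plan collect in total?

$6,813.14

Quarter 1: opening $6,551.14; interest $32.75 → $6,583.89; payment $822.98; balance $5,760.91
Quarter 2: opening $5,760.91; interest $32.75 → $5,793.66; payment $827.66; balance $4,966.00
Quarter 3: opening $4,966.00; interest $32.75 → $4,998.75; payment $833.12; balance $4,165.63
Quarter 4: opening $4,165.63; interest $32.75 → $4,198.38; payment $839.67; balance $3,358.71
Quarter 5: opening $3,358.71; interest $32.75 → $3,391.46; payment $847.86; balance $2,543.60
Quarter 6: opening $2,543.60; interest $32.75 → $2,576.35; payment $858.78; balance $1,717.57
Quarter 7: opening $1,717.57; interest $32.75 → $1,750.32; payment $875.16; balance $875.16
Quarter 8: opening $875.16; interest $32.75 → $907.91; payment $907.91; balance $0.00
Total paid: $6,813.14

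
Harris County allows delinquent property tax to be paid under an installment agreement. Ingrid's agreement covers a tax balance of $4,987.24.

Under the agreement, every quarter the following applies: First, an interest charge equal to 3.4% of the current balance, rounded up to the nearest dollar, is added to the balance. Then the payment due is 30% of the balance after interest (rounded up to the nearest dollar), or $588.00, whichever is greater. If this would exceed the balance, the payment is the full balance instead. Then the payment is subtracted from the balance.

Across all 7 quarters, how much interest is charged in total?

Quarter 1: $4,987.24 +$170.00 interest = $5,157.24; pay $1,548.00 → $3,609.24
Quarter 2: $3,609.24 +$123.00 interest = $3,732.24; pay $1,120.00 → $2,612.24
Quarter 3: $2,612.24 +$89.00 interest = $2,701.24; pay $811.00 → $1,890.24
Quarter 4: $1,890.24 +$65.00 interest = $1,955.24; pay $588.00 → $1,367.24
Quarter 5: $1,367.24 +$47.00 interest = $1,414.24; pay $588.00 → $826.24
Quarter 6: $826.24 +$29.00 interest = $855.24; pay $588.00 → $267.24
Quarter 7: $267.24 +$10.00 interest = $277.24; pay $277.24 → $0.00
Total interest: $170.00 + $123.00 + $89.00 + $65.00 + $47.00 + $29.00 + $10.00 = $533.00

$533.00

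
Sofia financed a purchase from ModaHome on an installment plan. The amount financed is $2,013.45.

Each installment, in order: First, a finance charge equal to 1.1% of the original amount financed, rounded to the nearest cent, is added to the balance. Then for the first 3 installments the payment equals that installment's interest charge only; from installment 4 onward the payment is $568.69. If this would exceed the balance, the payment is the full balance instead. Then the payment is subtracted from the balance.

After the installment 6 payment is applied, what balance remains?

# | Opening | Interest | Payment | End bal
1 | $2,013.45 | $22.15 | $22.15 | $2,013.45
2 | $2,013.45 | $22.15 | $22.15 | $2,013.45
3 | $2,013.45 | $22.15 | $22.15 | $2,013.45
4 | $2,013.45 | $22.15 | $568.69 | $1,466.91
5 | $1,466.91 | $22.15 | $568.69 | $920.37
6 | $920.37 | $22.15 | $568.69 | $373.83

$373.83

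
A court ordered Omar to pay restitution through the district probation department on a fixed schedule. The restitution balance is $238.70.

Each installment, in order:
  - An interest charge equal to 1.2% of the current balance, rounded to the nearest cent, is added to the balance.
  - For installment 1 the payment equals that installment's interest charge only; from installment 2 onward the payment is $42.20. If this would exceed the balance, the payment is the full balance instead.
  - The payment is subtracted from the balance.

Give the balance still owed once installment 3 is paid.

$159.55

# | Opening | Interest | Payment | End bal
1 | $238.70 | $2.86 | $2.86 | $238.70
2 | $238.70 | $2.86 | $42.20 | $199.36
3 | $199.36 | $2.39 | $42.20 | $159.55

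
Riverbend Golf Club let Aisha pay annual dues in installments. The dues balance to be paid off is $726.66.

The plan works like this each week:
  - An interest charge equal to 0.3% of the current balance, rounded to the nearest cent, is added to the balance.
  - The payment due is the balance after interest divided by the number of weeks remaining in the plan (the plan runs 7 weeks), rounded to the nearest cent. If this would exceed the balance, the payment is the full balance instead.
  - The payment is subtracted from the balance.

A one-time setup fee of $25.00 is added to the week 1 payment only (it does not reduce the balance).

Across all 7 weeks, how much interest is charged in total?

# | Opening | Interest | Payment | Fee | End bal
1 | $726.66 | $2.18 | $104.12 | $25.00 | $624.72
2 | $624.72 | $1.87 | $104.43 | — | $522.16
3 | $522.16 | $1.57 | $104.75 | — | $418.98
4 | $418.98 | $1.26 | $105.06 | — | $315.18
5 | $315.18 | $0.95 | $105.38 | — | $210.75
6 | $210.75 | $0.63 | $105.69 | — | $105.69
7 | $105.69 | $0.32 | $106.01 | — | $0.00
Total interest: $2.18 + $1.87 + $1.57 + $1.26 + $0.95 + $0.63 + $0.32 = $8.78

$8.78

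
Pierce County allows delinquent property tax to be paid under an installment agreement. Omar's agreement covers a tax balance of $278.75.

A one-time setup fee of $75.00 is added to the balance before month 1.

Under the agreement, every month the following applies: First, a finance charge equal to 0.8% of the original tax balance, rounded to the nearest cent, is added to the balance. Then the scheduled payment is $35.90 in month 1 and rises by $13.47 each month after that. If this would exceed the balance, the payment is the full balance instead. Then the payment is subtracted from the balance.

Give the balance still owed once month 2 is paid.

# | Opening | Interest | Payment | End bal
1 | $353.75 | $2.23 | $35.90 | $320.08
2 | $320.08 | $2.23 | $49.37 | $272.94

$272.94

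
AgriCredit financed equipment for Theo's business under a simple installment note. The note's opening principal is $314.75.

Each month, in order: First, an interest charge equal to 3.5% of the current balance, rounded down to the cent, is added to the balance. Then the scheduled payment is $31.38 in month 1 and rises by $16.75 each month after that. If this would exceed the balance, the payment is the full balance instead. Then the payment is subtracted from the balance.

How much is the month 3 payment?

$64.88

Month 1: $314.75 +$11.01 interest = $325.76; pay $31.38 → $294.38
Month 2: $294.38 +$10.30 interest = $304.68; pay $48.13 → $256.55
Month 3: $256.55 +$8.97 interest = $265.52; pay $64.88 → $200.64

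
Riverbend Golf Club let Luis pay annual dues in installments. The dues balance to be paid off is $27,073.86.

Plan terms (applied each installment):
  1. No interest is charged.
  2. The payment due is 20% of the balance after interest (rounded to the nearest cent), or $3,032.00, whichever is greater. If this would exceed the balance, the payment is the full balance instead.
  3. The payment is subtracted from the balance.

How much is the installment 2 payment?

$4,331.82

Installment 1: opening $27,073.86; payment $5,414.77; balance $21,659.09
Installment 2: opening $21,659.09; payment $4,331.82; balance $17,327.27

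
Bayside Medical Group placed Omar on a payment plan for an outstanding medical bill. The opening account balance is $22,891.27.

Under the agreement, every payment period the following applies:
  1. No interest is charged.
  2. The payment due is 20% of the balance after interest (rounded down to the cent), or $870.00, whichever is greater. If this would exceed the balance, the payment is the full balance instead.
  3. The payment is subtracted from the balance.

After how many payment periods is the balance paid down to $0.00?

13

Payment period 1: $22,891.27 − $4,578.25 → $18,313.02
Payment period 2: $18,313.02 − $3,662.60 → $14,650.42
Payment period 3: $14,650.42 − $2,930.08 → $11,720.34
Payment period 4: $11,720.34 − $2,344.06 → $9,376.28
Payment period 5: $9,376.28 − $1,875.25 → $7,501.03
Payment period 6: $7,501.03 − $1,500.20 → $6,000.83
Payment period 7: $6,000.83 − $1,200.16 → $4,800.67
Payment period 8: $4,800.67 − $960.13 → $3,840.54
Payment period 9: $3,840.54 − $870.00 → $2,970.54
Payment period 10: $2,970.54 − $870.00 → $2,100.54
Payment period 11: $2,100.54 − $870.00 → $1,230.54
Payment period 12: $1,230.54 − $870.00 → $360.54
Payment period 13: $360.54 − $360.54 → $0.00
Balance reaches $0.00 in payment period 13.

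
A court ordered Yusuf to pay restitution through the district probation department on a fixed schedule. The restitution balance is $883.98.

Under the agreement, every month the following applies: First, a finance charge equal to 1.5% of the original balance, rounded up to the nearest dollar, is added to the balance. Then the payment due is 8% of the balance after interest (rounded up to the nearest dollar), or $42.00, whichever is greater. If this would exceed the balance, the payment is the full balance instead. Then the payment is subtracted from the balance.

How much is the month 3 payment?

Month 1: opening $883.98; interest $14.00 → $897.98; payment $72.00; balance $825.98
Month 2: opening $825.98; interest $14.00 → $839.98; payment $68.00; balance $771.98
Month 3: opening $771.98; interest $14.00 → $785.98; payment $63.00; balance $722.98

$63.00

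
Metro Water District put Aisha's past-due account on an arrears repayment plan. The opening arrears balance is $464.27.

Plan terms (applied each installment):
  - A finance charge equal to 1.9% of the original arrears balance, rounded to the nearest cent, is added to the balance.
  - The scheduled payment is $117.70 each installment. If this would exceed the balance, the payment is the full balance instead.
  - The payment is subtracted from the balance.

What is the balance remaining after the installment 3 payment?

Installment 1: opening $464.27; interest $8.82 → $473.09; payment $117.70; balance $355.39
Installment 2: opening $355.39; interest $8.82 → $364.21; payment $117.70; balance $246.51
Installment 3: opening $246.51; interest $8.82 → $255.33; payment $117.70; balance $137.63

$137.63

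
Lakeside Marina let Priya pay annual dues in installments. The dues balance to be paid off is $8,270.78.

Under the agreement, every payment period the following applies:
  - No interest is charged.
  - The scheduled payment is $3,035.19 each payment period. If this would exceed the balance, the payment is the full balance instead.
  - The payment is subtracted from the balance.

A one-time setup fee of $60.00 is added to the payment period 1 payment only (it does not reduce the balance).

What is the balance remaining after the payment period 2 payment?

Payment period 1: $8,270.78 − $3,035.19 (+ $60.00 fee) → $5,235.59
Payment period 2: $5,235.59 − $3,035.19 → $2,200.40

$2,200.40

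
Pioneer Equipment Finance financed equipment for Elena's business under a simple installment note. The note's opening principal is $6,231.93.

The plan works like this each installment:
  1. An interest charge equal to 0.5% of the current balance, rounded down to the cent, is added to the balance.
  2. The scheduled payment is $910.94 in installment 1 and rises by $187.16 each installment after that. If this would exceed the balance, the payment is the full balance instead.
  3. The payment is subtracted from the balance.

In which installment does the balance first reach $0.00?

5

Installment 1: opening $6,231.93; interest $31.15 → $6,263.08; payment $910.94; balance $5,352.14
Installment 2: opening $5,352.14; interest $26.76 → $5,378.90; payment $1,098.10; balance $4,280.80
Installment 3: opening $4,280.80; interest $21.40 → $4,302.20; payment $1,285.26; balance $3,016.94
Installment 4: opening $3,016.94; interest $15.08 → $3,032.02; payment $1,472.42; balance $1,559.60
Installment 5: opening $1,559.60; interest $7.79 → $1,567.39; payment $1,567.39; balance $0.00
Balance reaches $0.00 in installment 5.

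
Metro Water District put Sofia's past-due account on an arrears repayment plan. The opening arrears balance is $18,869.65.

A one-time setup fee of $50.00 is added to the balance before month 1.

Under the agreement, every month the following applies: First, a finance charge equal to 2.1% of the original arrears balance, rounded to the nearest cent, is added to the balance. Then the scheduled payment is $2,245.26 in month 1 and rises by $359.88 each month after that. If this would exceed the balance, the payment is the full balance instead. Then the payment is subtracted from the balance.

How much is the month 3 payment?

$2,965.02

# | Opening | Interest | Payment | End bal
1 | $18,919.65 | $396.26 | $2,245.26 | $17,070.65
2 | $17,070.65 | $396.26 | $2,605.14 | $14,861.77
3 | $14,861.77 | $396.26 | $2,965.02 | $12,293.01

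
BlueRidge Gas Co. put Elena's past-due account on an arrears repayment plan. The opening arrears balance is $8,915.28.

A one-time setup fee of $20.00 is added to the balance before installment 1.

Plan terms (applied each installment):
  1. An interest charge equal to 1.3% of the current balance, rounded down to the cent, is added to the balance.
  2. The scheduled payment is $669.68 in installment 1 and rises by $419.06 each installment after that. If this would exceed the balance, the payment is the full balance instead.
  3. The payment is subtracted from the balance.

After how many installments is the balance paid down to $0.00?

Installment 1: opening $8,935.28; interest $116.15 → $9,051.43; payment $669.68; balance $8,381.75
Installment 2: opening $8,381.75; interest $108.96 → $8,490.71; payment $1,088.74; balance $7,401.97
Installment 3: opening $7,401.97; interest $96.22 → $7,498.19; payment $1,507.80; balance $5,990.39
Installment 4: opening $5,990.39; interest $77.87 → $6,068.26; payment $1,926.86; balance $4,141.40
Installment 5: opening $4,141.40; interest $53.83 → $4,195.23; payment $2,345.92; balance $1,849.31
Installment 6: opening $1,849.31; interest $24.04 → $1,873.35; payment $1,873.35; balance $0.00
Balance reaches $0.00 in installment 6.

6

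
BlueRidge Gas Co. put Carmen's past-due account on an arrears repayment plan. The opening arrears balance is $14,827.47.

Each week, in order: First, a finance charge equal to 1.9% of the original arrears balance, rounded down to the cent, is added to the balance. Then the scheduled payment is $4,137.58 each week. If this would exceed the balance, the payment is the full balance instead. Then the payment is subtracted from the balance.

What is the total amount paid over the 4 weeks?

$15,954.35

Week 1: opening $14,827.47; interest $281.72 → $15,109.19; payment $4,137.58; balance $10,971.61
Week 2: opening $10,971.61; interest $281.72 → $11,253.33; payment $4,137.58; balance $7,115.75
Week 3: opening $7,115.75; interest $281.72 → $7,397.47; payment $4,137.58; balance $3,259.89
Week 4: opening $3,259.89; interest $281.72 → $3,541.61; payment $3,541.61; balance $0.00
Total paid: $15,954.35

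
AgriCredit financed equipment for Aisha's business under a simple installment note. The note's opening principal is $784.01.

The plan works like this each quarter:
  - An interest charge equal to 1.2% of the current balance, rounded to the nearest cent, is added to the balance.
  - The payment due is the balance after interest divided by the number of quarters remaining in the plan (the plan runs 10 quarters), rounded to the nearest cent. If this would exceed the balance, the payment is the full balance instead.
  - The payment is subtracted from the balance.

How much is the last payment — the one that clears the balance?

$88.34

Quarter 1: opening $784.01; interest $9.41 → $793.42; payment $79.34; balance $714.08
Quarter 2: opening $714.08; interest $8.57 → $722.65; payment $80.29; balance $642.36
Quarter 3: opening $642.36; interest $7.71 → $650.07; payment $81.26; balance $568.81
Quarter 4: opening $568.81; interest $6.83 → $575.64; payment $82.23; balance $493.41
Quarter 5: opening $493.41; interest $5.92 → $499.33; payment $83.22; balance $416.11
Quarter 6: opening $416.11; interest $4.99 → $421.10; payment $84.22; balance $336.88
Quarter 7: opening $336.88; interest $4.04 → $340.92; payment $85.23; balance $255.69
Quarter 8: opening $255.69; interest $3.07 → $258.76; payment $86.25; balance $172.51
Quarter 9: opening $172.51; interest $2.07 → $174.58; payment $87.29; balance $87.29
Quarter 10: opening $87.29; interest $1.05 → $88.34; payment $88.34; balance $0.00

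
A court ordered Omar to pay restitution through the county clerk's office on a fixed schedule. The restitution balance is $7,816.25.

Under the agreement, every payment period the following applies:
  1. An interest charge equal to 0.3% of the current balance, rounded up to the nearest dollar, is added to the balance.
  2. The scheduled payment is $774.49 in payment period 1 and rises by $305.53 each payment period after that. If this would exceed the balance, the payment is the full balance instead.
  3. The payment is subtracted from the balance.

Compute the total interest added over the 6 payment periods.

$91.00

# | Opening | Interest | Payment | End bal
1 | $7,816.25 | $24.00 | $774.49 | $7,065.76
2 | $7,065.76 | $22.00 | $1,080.02 | $6,007.74
3 | $6,007.74 | $19.00 | $1,385.55 | $4,641.19
4 | $4,641.19 | $14.00 | $1,691.08 | $2,964.11
5 | $2,964.11 | $9.00 | $1,996.61 | $976.50
6 | $976.50 | $3.00 | $979.50 | $0.00
Total interest: $24.00 + $22.00 + $19.00 + $14.00 + $9.00 + $3.00 = $91.00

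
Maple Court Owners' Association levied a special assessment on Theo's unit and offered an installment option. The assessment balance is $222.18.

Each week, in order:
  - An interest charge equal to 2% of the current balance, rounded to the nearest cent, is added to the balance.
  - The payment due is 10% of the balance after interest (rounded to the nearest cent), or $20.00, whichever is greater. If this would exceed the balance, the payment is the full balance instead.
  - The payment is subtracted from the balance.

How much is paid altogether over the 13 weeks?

Week 1: $222.18 +$4.44 interest = $226.62; pay $22.66 → $203.96
Week 2: $203.96 +$4.08 interest = $208.04; pay $20.80 → $187.24
Week 3: $187.24 +$3.74 interest = $190.98; pay $20.00 → $170.98
Week 4: $170.98 +$3.42 interest = $174.40; pay $20.00 → $154.40
Week 5: $154.40 +$3.09 interest = $157.49; pay $20.00 → $137.49
Week 6: $137.49 +$2.75 interest = $140.24; pay $20.00 → $120.24
Week 7: $120.24 +$2.40 interest = $122.64; pay $20.00 → $102.64
Week 8: $102.64 +$2.05 interest = $104.69; pay $20.00 → $84.69
Week 9: $84.69 +$1.69 interest = $86.38; pay $20.00 → $66.38
Week 10: $66.38 +$1.33 interest = $67.71; pay $20.00 → $47.71
Week 11: $47.71 +$0.95 interest = $48.66; pay $20.00 → $28.66
Week 12: $28.66 +$0.57 interest = $29.23; pay $20.00 → $9.23
Week 13: $9.23 +$0.18 interest = $9.41; pay $9.41 → $0.00
Total paid: $252.87

$252.87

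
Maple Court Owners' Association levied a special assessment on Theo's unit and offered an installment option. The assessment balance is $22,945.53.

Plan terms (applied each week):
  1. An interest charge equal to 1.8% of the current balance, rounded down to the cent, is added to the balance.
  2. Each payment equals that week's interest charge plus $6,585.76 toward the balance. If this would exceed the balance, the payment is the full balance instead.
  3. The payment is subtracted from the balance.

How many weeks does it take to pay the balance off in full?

# | Opening | Interest | Payment | End bal
1 | $22,945.53 | $413.01 | $6,998.77 | $16,359.77
2 | $16,359.77 | $294.47 | $6,880.23 | $9,774.01
3 | $9,774.01 | $175.93 | $6,761.69 | $3,188.25
4 | $3,188.25 | $57.38 | $3,245.63 | $0.00
Balance reaches $0.00 in week 4.

4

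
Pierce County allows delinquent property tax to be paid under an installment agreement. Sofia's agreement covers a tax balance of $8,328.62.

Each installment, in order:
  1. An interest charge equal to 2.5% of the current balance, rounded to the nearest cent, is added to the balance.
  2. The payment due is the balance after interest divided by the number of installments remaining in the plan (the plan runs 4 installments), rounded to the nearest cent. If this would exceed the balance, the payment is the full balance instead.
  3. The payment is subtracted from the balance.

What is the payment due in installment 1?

Installment 1: $8,328.62 +$208.22 interest = $8,536.84; pay $2,134.21 → $6,402.63

$2,134.21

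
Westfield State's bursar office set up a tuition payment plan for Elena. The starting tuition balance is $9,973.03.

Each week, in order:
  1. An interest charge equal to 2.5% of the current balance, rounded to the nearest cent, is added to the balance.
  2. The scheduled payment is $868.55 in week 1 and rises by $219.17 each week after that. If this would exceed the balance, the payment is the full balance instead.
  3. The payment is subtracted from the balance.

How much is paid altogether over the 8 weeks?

$11,195.22

# | Opening | Interest | Payment | End bal
1 | $9,973.03 | $249.33 | $868.55 | $9,353.81
2 | $9,353.81 | $233.85 | $1,087.72 | $8,499.94
3 | $8,499.94 | $212.50 | $1,306.89 | $7,405.55
4 | $7,405.55 | $185.14 | $1,526.06 | $6,064.63
5 | $6,064.63 | $151.62 | $1,745.23 | $4,471.02
6 | $4,471.02 | $111.78 | $1,964.40 | $2,618.40
7 | $2,618.40 | $65.46 | $2,183.57 | $500.29
8 | $500.29 | $12.51 | $512.80 | $0.00
Total paid: $11,195.22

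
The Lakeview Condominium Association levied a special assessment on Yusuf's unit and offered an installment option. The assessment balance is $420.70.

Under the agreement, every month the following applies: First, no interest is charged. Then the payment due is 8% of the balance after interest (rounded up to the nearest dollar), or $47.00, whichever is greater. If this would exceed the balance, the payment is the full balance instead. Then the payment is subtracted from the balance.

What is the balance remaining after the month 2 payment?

Month 1: $420.70 − $47.00 → $373.70
Month 2: $373.70 − $47.00 → $326.70

$326.70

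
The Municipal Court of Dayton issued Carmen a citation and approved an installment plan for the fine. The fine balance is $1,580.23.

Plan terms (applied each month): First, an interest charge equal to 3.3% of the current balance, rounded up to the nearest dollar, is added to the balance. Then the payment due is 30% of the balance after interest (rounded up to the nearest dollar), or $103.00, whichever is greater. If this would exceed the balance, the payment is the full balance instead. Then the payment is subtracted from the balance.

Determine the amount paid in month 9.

Month 1: opening $1,580.23; interest $53.00 → $1,633.23; payment $490.00; balance $1,143.23
Month 2: opening $1,143.23; interest $38.00 → $1,181.23; payment $355.00; balance $826.23
Month 3: opening $826.23; interest $28.00 → $854.23; payment $257.00; balance $597.23
Month 4: opening $597.23; interest $20.00 → $617.23; payment $186.00; balance $431.23
Month 5: opening $431.23; interest $15.00 → $446.23; payment $134.00; balance $312.23
Month 6: opening $312.23; interest $11.00 → $323.23; payment $103.00; balance $220.23
Month 7: opening $220.23; interest $8.00 → $228.23; payment $103.00; balance $125.23
Month 8: opening $125.23; interest $5.00 → $130.23; payment $103.00; balance $27.23
Month 9: opening $27.23; interest $1.00 → $28.23; payment $28.23; balance $0.00

$28.23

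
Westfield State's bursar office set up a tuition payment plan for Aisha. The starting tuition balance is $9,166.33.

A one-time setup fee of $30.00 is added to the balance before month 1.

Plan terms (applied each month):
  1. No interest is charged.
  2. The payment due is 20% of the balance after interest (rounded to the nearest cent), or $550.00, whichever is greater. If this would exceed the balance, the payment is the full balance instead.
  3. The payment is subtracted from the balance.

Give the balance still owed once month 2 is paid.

Month 1: opening $9,196.33; payment $1,839.27; balance $7,357.06
Month 2: opening $7,357.06; payment $1,471.41; balance $5,885.65

$5,885.65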